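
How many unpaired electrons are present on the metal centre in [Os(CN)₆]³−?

1

Summing ligand charges against the −3 overall charge gives an oxidation state of +3 for osmium.
Group 8 minus oxidation state 3 gives a d⁵ configuration.
The spin state decides the count: a 5d ion has a large Δₒ and is invariably low-spin.
An octahedral low-spin d⁵ ion is t₂g⁵e_g⁰, giving 1 unpaired electron.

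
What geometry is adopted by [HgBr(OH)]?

linear

Summing ligand charges against the 0 overall charge gives an oxidation state of +2 for mercury.
Group 12 minus oxidation state 2 gives a d¹⁰ configuration.
Coordination number: 2.
A d¹⁰ ion with only two ligands adopts a linear arrangement (sp hybridisation; no CFSE preference).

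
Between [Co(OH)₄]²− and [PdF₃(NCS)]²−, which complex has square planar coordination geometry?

For [Co(OH)₄]²−: Summing ligand charges against the −2 overall charge gives an oxidation state of +2 for cobalt. Group 9 minus oxidation state 2 gives a d⁷ configuration. For a high-spin 3d d⁷ ion with weak-field ligands the small Δₜ gives little square-planar CFSE advantage, so four ligands adopt the sterically favoured tetrahedral geometry. → tetrahedral.
For [PdF₃(NCS)]²−: Each fluoride is −1; each isothiocyanate is −1; balancing the −2 overall charge requires Pd(II). Group 10 minus oxidation state 2 gives a d⁸ configuration. A 4d d⁸ ion has a large crystal-field splitting; square planar leaves the high-energy d_{x²−y²} orbital empty and maximises CFSE. → square planar.

[PdF₃(NCS)]²−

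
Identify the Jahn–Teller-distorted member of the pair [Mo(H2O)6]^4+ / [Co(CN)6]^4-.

[Co(CN)6]^4-

[Mo(H2O)6]^4+: Summing ligand charges against the +4 overall charge gives an oxidation state of +4 for molybdenum. Molybdenum is a group-6 element; Mo(IV) is therefore d². The d² configuration leaves the e_g set evenly filled (or empty) — no strong Jahn–Teller driving force.
[Co(CN)6]^4-: Each cyanide is −1; balancing the −4 overall charge requires Co(II). Group 9 minus oxidation state 2 gives a d⁷ configuration. Cyanide is a strong-field ligand (high in the spectrochemical series) for a first-row metal, so the complex is low-spin. The t₂g⁶e_g¹ (low-spin) configuration has an unevenly filled e_g set; the Jahn–Teller theorem predicts a tetragonal distortion (typically axial elongation) to lift the degeneracy.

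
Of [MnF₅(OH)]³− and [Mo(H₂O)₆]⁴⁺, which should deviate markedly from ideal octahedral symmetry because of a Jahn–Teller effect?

[MnF₅(OH)]³−: Summing ligand charges against the −3 overall charge gives an oxidation state of +3 for manganese. Manganese is a group-7 element; Mn(III) is therefore d⁴. Fluoride and hydroxide are weak-field ligands for a first-row metal, so the complex is high-spin. The t₂g³e_g¹ (high-spin) configuration has an unevenly filled e_g set; the Jahn–Teller theorem predicts a tetragonal distortion (typically axial elongation) to lift the degeneracy.
[Mo(H₂O)₆]⁴⁺: Summing ligand charges against the +4 overall charge gives an oxidation state of +4 for molybdenum. Group 6 minus oxidation state 4 gives a d² configuration. The d² configuration leaves the e_g set evenly filled (or empty) — no strong Jahn–Teller driving force.

[MnF₅(OH)]³−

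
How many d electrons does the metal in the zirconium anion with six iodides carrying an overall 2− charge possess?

Summing ligand charges against the −2 overall charge gives an oxidation state of +4 for zirconium.
Zirconium is a group-4 element; Zr(IV) is therefore d⁰.

d⁰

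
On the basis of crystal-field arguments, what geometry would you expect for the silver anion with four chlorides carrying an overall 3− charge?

Summing ligand charges against the −3 overall charge gives an oxidation state of +1 for silver.
Silver is a group-11 element; Ag(I) is therefore d¹⁰.
With 4 monodentate ligands the coordination number is 4.
A d¹⁰ ion has no crystal-field stabilisation preference between square planar and tetrahedral, so four ligands adopt the sterically favoured tetrahedral geometry.

tetrahedral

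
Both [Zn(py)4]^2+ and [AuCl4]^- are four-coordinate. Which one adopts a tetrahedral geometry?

For [Zn(py)4]^2+: Ligand charges: pyridine is neutral. With an overall charge of +2 the zinc centre must be in the +2 oxidation state. Zinc is a group-12 element; Zn(II) is therefore d¹⁰. A d¹⁰ ion has no crystal-field stabilisation preference between square planar and tetrahedral, so four ligands adopt the sterically favoured tetrahedral geometry. → tetrahedral.
For [AuCl4]^-: Each chloride is −1; balancing the −1 overall charge requires Au(III). Gold is a group-11 element; Au(III) is therefore d⁸. A 5d d⁸ ion has a large crystal-field splitting; square planar leaves the high-energy d_{x²−y²} orbital empty and maximises CFSE. → square planar.

[Zn(py)4]^2+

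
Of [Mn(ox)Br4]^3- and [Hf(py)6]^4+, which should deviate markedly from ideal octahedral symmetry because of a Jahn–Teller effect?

[Mn(ox)Br4]^3-

[Mn(ox)Br4]^3-: Summing ligand charges against the −3 overall charge gives an oxidation state of +3 for manganese. Manganese is a group-7 element; Mn(III) is therefore d⁴. Bromide and oxalate are weak-field ligands for a first-row metal, so the complex is high-spin. The t₂g³e_g¹ (high-spin) configuration has an unevenly filled e_g set; the Jahn–Teller theorem predicts a tetragonal distortion (typically axial elongation) to lift the degeneracy.
[Hf(py)6]^4+: Pyridine is neutral; balancing the +4 overall charge requires Hf(IV). Hafnium is a group-4 element; Hf(IV) is therefore d⁰. The d⁰ configuration leaves the e_g set evenly filled (or empty) — no strong Jahn–Teller driving force.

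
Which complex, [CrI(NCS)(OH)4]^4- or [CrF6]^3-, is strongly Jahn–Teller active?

[CrI(NCS)(OH)4]^4-

[CrI(NCS)(OH)4]^4-: Summing ligand charges against the −4 overall charge gives an oxidation state of +2 for chromium. Group 6 minus oxidation state 2 gives a d⁴ configuration. Hydroxide, iodide, and isothiocyanate are weak-field ligands for a first-row metal, so the complex is high-spin. The t₂g³e_g¹ (high-spin) configuration has an unevenly filled e_g set; the Jahn–Teller theorem predicts a tetragonal distortion (typically axial elongation) to lift the degeneracy.
[CrF6]^3-: Each fluoride is −1; balancing the −3 overall charge requires Cr(III). Chromium is a group-6 element; Cr(III) is therefore d³. The d³ configuration leaves the e_g set evenly filled (or empty) — no strong Jahn–Teller driving force.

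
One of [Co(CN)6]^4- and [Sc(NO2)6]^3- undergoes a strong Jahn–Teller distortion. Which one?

[Co(CN)6]^4-

[Co(CN)6]^4-: Summing ligand charges against the −4 overall charge gives an oxidation state of +2 for cobalt. Group 9 minus oxidation state 2 gives a d⁷ configuration. Cyanide is a strong-field ligand (high in the spectrochemical series) for a first-row metal, so the complex is low-spin. The t₂g⁶e_g¹ (low-spin) configuration has an unevenly filled e_g set; the Jahn–Teller theorem predicts a tetragonal distortion (typically axial elongation) to lift the degeneracy.
[Sc(NO2)6]^3-: Each nitro (N-bound nitrite) is −1; balancing the −3 overall charge requires Sc(III). Group 3 minus oxidation state 3 gives a d⁰ configuration. The d⁰ configuration leaves the e_g set evenly filled (or empty) — no strong Jahn–Teller driving force.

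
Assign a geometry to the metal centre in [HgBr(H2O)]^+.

Ligand charges: each bromide is −1; water is neutral. With an overall charge of +1 the mercury centre must be in the +2 oxidation state.
Group 12 minus oxidation state 2 gives a d¹⁰ configuration.
Coordination number: 2.
A d¹⁰ ion with only two ligands adopts a linear arrangement (sp hybridisation; no CFSE preference).

linear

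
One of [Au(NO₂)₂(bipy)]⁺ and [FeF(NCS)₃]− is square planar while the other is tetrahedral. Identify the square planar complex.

For [Au(NO₂)₂(bipy)]⁺: Ligand charges: each nitro (N-bound nitrite) is −1; 2,2′-bipyridine is neutral. With an overall charge of +1 the gold centre must be in the +3 oxidation state. Au sits in group 11, so the d-electron count is 11 − 3 = 8. A 5d d⁸ ion has a large crystal-field splitting; square planar leaves the high-energy d_{x²−y²} orbital empty and maximises CFSE. → square planar.
For [FeF(NCS)₃]−: Each fluoride is −1; each isothiocyanate is −1; balancing the −1 overall charge requires Fe(III). Iron is a group-8 element; Fe(III) is therefore d⁵. A high-spin d⁵ ion has zero CFSE in either geometry, so four ligands adopt the sterically favoured tetrahedral geometry. → tetrahedral.

[Au(NO₂)₂(bipy)]⁺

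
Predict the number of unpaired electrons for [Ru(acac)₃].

Summing ligand charges against the 0 overall charge gives an oxidation state of +3 for ruthenium.
Ruthenium is a group-8 element; Ru(III) is therefore d⁵.
Counting donor atoms: 3×acetylacetonate (bidentate) → 6 donors. Coordination number = 6.
The spin state decides the count: a 4d ion has a large Δₒ and is invariably low-spin.
An octahedral low-spin d⁵ ion is t₂g⁵e_g⁰, giving 1 unpaired electron.

1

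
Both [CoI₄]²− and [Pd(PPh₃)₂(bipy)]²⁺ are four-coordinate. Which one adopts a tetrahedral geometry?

[CoI₄]²−

For [CoI₄]²−: Ligand charges: each iodide is −1. With an overall charge of −2 the cobalt centre must be in the +2 oxidation state. Co sits in group 9, so the d-electron count is 9 − 2 = 7. For a high-spin 3d d⁷ ion with weak-field ligands the small Δₜ gives little square-planar CFSE advantage, so four ligands adopt the sterically favoured tetrahedral geometry. → tetrahedral.
For [Pd(PPh₃)₂(bipy)]²⁺: Summing ligand charges against the +2 overall charge gives an oxidation state of +2 for palladium. Pd sits in group 10, so the d-electron count is 10 − 2 = 8. A 4d d⁸ ion has a large crystal-field splitting; square planar leaves the high-energy d_{x²−y²} orbital empty and maximises CFSE. → square planar.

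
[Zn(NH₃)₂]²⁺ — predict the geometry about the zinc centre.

linear

Ligand charges: ammonia is neutral. With an overall charge of +2 the zinc centre must be in the +2 oxidation state.
Zinc is a group-12 element; Zn(II) is therefore d¹⁰.
With 2 monodentate ligands the coordination number is 2.
A d¹⁰ ion with only two ligands adopts a linear arrangement (sp hybridisation; no CFSE preference).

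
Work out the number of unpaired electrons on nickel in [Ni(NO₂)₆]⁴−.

2

Each nitro (N-bound nitrite) is −1; balancing the −4 overall charge requires Ni(II).
Group 10 minus oxidation state 2 gives a d⁸ configuration.
In an octahedral field the d⁸ configuration is t₂g⁶e_g² (only one arrangement possible), giving 2 unpaired electrons.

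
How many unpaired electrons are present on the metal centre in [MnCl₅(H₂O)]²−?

Summing ligand charges against the −2 overall charge gives an oxidation state of +3 for manganese.
Group 7 minus oxidation state 3 gives a d⁴ configuration.
The spin state decides the count: Chloride is a weak-field ligand for a first-row metal, so the complex is high-spin.
An octahedral high-spin d⁴ ion is t₂g³e_g¹, giving 4 unpaired electrons.

4 unpaired electrons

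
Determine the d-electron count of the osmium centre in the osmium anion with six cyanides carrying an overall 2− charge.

Each cyanide is −1; balancing the −2 overall charge requires Os(IV).
Os sits in group 8, so the d-electron count is 8 − 4 = 4.

d⁴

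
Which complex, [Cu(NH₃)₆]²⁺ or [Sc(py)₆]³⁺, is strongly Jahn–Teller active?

[Cu(NH₃)₆]²⁺: Summing ligand charges against the +2 overall charge gives an oxidation state of +2 for copper. Group 11 minus oxidation state 2 gives a d⁹ configuration. The t₂g⁶e_g³ configuration has an unevenly filled e_g set; the Jahn–Teller theorem predicts a tetragonal distortion (typically axial elongation) to lift the degeneracy.
[Sc(py)₆]³⁺: Summing ligand charges against the +3 overall charge gives an oxidation state of +3 for scandium. Group 3 minus oxidation state 3 gives a d⁰ configuration. The d⁰ configuration leaves the e_g set evenly filled (or empty) — no strong Jahn–Teller driving force.

[Cu(NH₃)₆]²⁺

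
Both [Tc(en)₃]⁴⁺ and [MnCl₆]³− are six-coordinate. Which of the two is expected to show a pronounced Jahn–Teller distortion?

[MnCl₆]³−

[Tc(en)₃]⁴⁺: Summing ligand charges against the +4 overall charge gives an oxidation state of +4 for technetium. Tc sits in group 7, so the d-electron count is 7 − 4 = 3. The d³ configuration leaves the e_g set evenly filled (or empty) — no strong Jahn–Teller driving force.
[MnCl₆]³−: Summing ligand charges against the −3 overall charge gives an oxidation state of +3 for manganese. Mn sits in group 7, so the d-electron count is 7 − 3 = 4. Chloride is a weak-field ligand for a first-row metal, so the complex is high-spin. The t₂g³e_g¹ (high-spin) configuration has an unevenly filled e_g set; the Jahn–Teller theorem predicts a tetragonal distortion (typically axial elongation) to lift the degeneracy.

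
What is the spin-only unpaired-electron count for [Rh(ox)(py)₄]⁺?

0

Ligand charges: each oxalate is −2; pyridine is neutral. With an overall charge of +1 the rhodium centre must be in the +3 oxidation state.
Rh sits in group 9, so the d-electron count is 9 − 3 = 6.
Counting donor atoms: 1×oxalate (bidentate) → 2 donors; 4×pyridine (monodentate) → 4 donors. Coordination number = 6.
The spin state decides the count: a 4d ion has a large Δₒ and is invariably low-spin.
An octahedral low-spin d⁶ ion is t₂g⁶e_g⁰, giving 0 unpaired electrons.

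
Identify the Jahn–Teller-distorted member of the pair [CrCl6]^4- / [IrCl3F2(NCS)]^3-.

[CrCl6]^4-: Summing ligand charges against the −4 overall charge gives an oxidation state of +2 for chromium. Group 6 minus oxidation state 2 gives a d⁴ configuration. Chloride is a weak-field ligand for a first-row metal, so the complex is high-spin. The t₂g³e_g¹ (high-spin) configuration has an unevenly filled e_g set; the Jahn–Teller theorem predicts a tetragonal distortion (typically axial elongation) to lift the degeneracy.
[IrCl3F2(NCS)]^3-: Summing ligand charges against the −3 overall charge gives an oxidation state of +3 for iridium. Group 9 minus oxidation state 3 gives a d⁶ configuration. A 5d ion has a large Δₒ and is invariably low-spin. The d⁶ configuration leaves the e_g set evenly filled (or empty) — no strong Jahn–Teller driving force.

[CrCl6]^4-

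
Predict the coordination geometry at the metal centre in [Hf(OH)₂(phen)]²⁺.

tetrahedral

Each hydroxide is −1; 1,10-phenanthroline is neutral; balancing the +2 overall charge requires Hf(IV).
Group 4 minus oxidation state 4 gives a d⁰ configuration.
Counting donor atoms: 2×hydroxide (monodentate) → 2 donors; 1×1,10-phenanthroline (bidentate) → 2 donors. Coordination number = 4.
A d⁰ ion has no crystal-field stabilisation preference between square planar and tetrahedral, so four ligands adopt the sterically favoured tetrahedral geometry.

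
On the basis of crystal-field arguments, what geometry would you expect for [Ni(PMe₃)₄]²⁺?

square planar

Trimethylphosphine is neutral; balancing the +2 overall charge requires Ni(II).
Nickel is a group-10 element; Ni(II) is therefore d⁸.
Coordination number: 4.
Trimethylphosphine is a strong-field ligand (high in the spectrochemical series).
A 3d d⁸ ion with strong-field ligands gains enough CFSE to favour square planar over tetrahedral.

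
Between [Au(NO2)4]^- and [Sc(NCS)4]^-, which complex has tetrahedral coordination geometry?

[Sc(NCS)4]^-

For [Au(NO2)4]^-: Ligand charges: each nitro (N-bound nitrite) is −1. With an overall charge of −1 the gold centre must be in the +3 oxidation state. Gold is a group-11 element; Au(III) is therefore d⁸. A 5d d⁸ ion has a large crystal-field splitting; square planar leaves the high-energy d_{x²−y²} orbital empty and maximises CFSE. → square planar.
For [Sc(NCS)4]^-: Each isothiocyanate is −1; balancing the −1 overall charge requires Sc(III). Scandium is a group-3 element; Sc(III) is therefore d⁰. A d⁰ ion has no crystal-field stabilisation preference between square planar and tetrahedral, so four ligands adopt the sterically favoured tetrahedral geometry. → tetrahedral.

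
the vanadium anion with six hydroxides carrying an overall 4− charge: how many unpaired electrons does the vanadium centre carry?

3

Each hydroxide is −1; balancing the −4 overall charge requires V(II).
Group 5 minus oxidation state 2 gives a d³ configuration.
In an octahedral field the d³ configuration is t₂g³e_g⁰ (only one arrangement possible), giving 3 unpaired electrons.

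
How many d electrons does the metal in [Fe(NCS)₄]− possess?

d⁵

Ligand charges: each isothiocyanate is −1. With an overall charge of −1 the iron centre must be in the +3 oxidation state.
Iron is a group-8 element; Fe(III) is therefore d⁵.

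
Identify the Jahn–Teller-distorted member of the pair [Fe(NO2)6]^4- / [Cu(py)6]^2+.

[Cu(py)6]^2+

[Fe(NO2)6]^4-: Summing ligand charges against the −4 overall charge gives an oxidation state of +2 for iron. Group 8 minus oxidation state 2 gives a d⁶ configuration. Nitro (N-bound nitrite) is a strong-field ligand (high in the spectrochemical series) for a first-row metal, so the complex is low-spin. The d⁶ configuration leaves the e_g set evenly filled (or empty) — no strong Jahn–Teller driving force.
[Cu(py)6]^2+: Ligand charges: pyridine is neutral. With an overall charge of +2 the copper centre must be in the +2 oxidation state. Cu sits in group 11, so the d-electron count is 11 − 2 = 9. The t₂g⁶e_g³ configuration has an unevenly filled e_g set; the Jahn–Teller theorem predicts a tetragonal distortion (typically axial elongation) to lift the degeneracy.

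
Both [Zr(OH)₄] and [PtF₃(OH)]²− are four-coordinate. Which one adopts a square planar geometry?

[PtF₃(OH)]²−

For [Zr(OH)₄]: Summing ligand charges against the 0 overall charge gives an oxidation state of +4 for zirconium. Zirconium is a group-4 element; Zr(IV) is therefore d⁰. A d⁰ ion has no crystal-field stabilisation preference between square planar and tetrahedral, so four ligands adopt the sterically favoured tetrahedral geometry. → tetrahedral.
For [PtF₃(OH)]²−: Each fluoride is −1; each hydroxide is −1; balancing the −2 overall charge requires Pt(II). Group 10 minus oxidation state 2 gives a d⁸ configuration. A 5d d⁸ ion has a large crystal-field splitting; square planar leaves the high-energy d_{x²−y²} orbital empty and maximises CFSE. → square planar.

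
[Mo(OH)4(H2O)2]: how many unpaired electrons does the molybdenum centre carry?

Summing ligand charges against the 0 overall charge gives an oxidation state of +4 for molybdenum.
Molybdenum is a group-6 element; Mo(IV) is therefore d².
In an octahedral field the d² configuration is t₂g²e_g⁰ (only one arrangement possible), giving 2 unpaired electrons.

2 unpaired electrons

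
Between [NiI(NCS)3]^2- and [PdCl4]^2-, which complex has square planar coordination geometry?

For [NiI(NCS)3]^2-: Ligand charges: each iodide is −1; each isothiocyanate is −1. With an overall charge of −2 the nickel centre must be in the +2 oxidation state. Ni sits in group 10, so the d-electron count is 10 − 2 = 8. Iodide and isothiocyanate are weak-field ligands. With weak-field ligands the CFSE gain from square planar is small, so a 3d d⁸ ion takes the sterically preferred tetrahedral geometry. → tetrahedral.
For [PdCl4]^2-: Each chloride is −1; balancing the −2 overall charge requires Pd(II). Pd sits in group 10, so the d-electron count is 10 − 2 = 8. A 4d d⁸ ion has a large crystal-field splitting; square planar leaves the high-energy d_{x²−y²} orbital empty and maximises CFSE. → square planar.

[PdCl4]^2-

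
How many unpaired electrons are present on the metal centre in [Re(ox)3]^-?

2

Each oxalate is −2; balancing the −1 overall charge requires Re(V).
Re sits in group 7, so the d-electron count is 7 − 5 = 2.
Counting donor atoms: 3×oxalate (bidentate) → 6 donors. Coordination number = 6.
In an octahedral field the d² configuration is t₂g²e_g⁰ (only one arrangement possible), giving 2 unpaired electrons.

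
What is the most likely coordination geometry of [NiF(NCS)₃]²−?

tetrahedral

Summing ligand charges against the −2 overall charge gives an oxidation state of +2 for nickel.
Group 10 minus oxidation state 2 gives a d⁸ configuration.
Coordination number: 4.
Fluoride and isothiocyanate are weak-field ligands.
With weak-field ligands the CFSE gain from square planar is small, so a 3d d⁸ ion takes the sterically preferred tetrahedral geometry.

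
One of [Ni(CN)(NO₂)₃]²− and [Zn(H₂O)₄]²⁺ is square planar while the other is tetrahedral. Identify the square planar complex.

For [Ni(CN)(NO₂)₃]²−: Ligand charges: each cyanide is −1; each nitro (N-bound nitrite) is −1. With an overall charge of −2 the nickel centre must be in the +2 oxidation state. Nickel is a group-10 element; Ni(II) is therefore d⁸. Cyanide and nitro (N-bound nitrite) are strong-field ligands (high in the spectrochemical series). A 3d d⁸ ion with strong-field ligands gains enough CFSE to favour square planar over tetrahedral. → square planar.
For [Zn(H₂O)₄]²⁺: Summing ligand charges against the +2 overall charge gives an oxidation state of +2 for zinc. Group 12 minus oxidation state 2 gives a d¹⁰ configuration. A d¹⁰ ion has no crystal-field stabilisation preference between square planar and tetrahedral, so four ligands adopt the sterically favoured tetrahedral geometry. → tetrahedral.

[Ni(CN)(NO₂)₃]²−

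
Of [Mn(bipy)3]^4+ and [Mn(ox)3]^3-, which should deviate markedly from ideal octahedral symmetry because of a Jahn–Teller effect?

[Mn(ox)3]^3-

[Mn(bipy)3]^4+: 2,2′-bipyridine is neutral; balancing the +4 overall charge requires Mn(IV). Mn sits in group 7, so the d-electron count is 7 − 4 = 3. The d³ configuration leaves the e_g set evenly filled (or empty) — no strong Jahn–Teller driving force.
[Mn(ox)3]^3-: Summing ligand charges against the −3 overall charge gives an oxidation state of +3 for manganese. Manganese is a group-7 element; Mn(III) is therefore d⁴. Oxalate is a weak-field ligand for a first-row metal, so the complex is high-spin. The t₂g³e_g¹ (high-spin) configuration has an unevenly filled e_g set; the Jahn–Teller theorem predicts a tetragonal distortion (typically axial elongation) to lift the degeneracy.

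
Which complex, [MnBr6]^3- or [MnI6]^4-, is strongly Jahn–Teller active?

[MnBr6]^3-: Ligand charges: each bromide is −1. With an overall charge of −3 the manganese centre must be in the +3 oxidation state. Manganese is a group-7 element; Mn(III) is therefore d⁴. Bromide is a weak-field ligand for a first-row metal, so the complex is high-spin. The t₂g³e_g¹ (high-spin) configuration has an unevenly filled e_g set; the Jahn–Teller theorem predicts a tetragonal distortion (typically axial elongation) to lift the degeneracy.
[MnI6]^4-: Each iodide is −1; balancing the −4 overall charge requires Mn(II). Group 7 minus oxidation state 2 gives a d⁵ configuration. Iodide is a weak-field ligand for a first-row metal, so the complex is high-spin. The d⁵ configuration leaves the e_g set evenly filled (or empty) — no strong Jahn–Teller driving force.

[MnBr6]^3-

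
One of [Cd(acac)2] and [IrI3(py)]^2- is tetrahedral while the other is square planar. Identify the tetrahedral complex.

[Cd(acac)2]

For [Cd(acac)2]: Summing ligand charges against the 0 overall charge gives an oxidation state of +2 for cadmium. Group 12 minus oxidation state 2 gives a d¹⁰ configuration. A d¹⁰ ion has no crystal-field stabilisation preference between square planar and tetrahedral, so four ligands adopt the sterically favoured tetrahedral geometry. → tetrahedral.
For [IrI3(py)]^2-: Summing ligand charges against the −2 overall charge gives an oxidation state of +1 for iridium. Iridium is a group-9 element; Ir(I) is therefore d⁸. A 5d d⁸ ion has a large crystal-field splitting; square planar leaves the high-energy d_{x²−y²} orbital empty and maximises CFSE. → square planar.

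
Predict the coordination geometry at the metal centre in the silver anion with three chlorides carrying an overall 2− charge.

trigonal planar

Summing ligand charges against the −2 overall charge gives an oxidation state of +1 for silver.
Ag sits in group 11, so the d-electron count is 11 − 1 = 10.
Coordination number: 3.
Three ligands around a d¹⁰ centre minimise repulsion in a trigonal-planar arrangement.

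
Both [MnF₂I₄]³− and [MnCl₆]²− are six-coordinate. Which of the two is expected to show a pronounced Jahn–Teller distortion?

[MnF₂I₄]³−

[MnF₂I₄]³−: Ligand charges: each fluoride is −1; each iodide is −1. With an overall charge of −3 the manganese centre must be in the +3 oxidation state. Group 7 minus oxidation state 3 gives a d⁴ configuration. Fluoride and iodide are weak-field ligands for a first-row metal, so the complex is high-spin. The t₂g³e_g¹ (high-spin) configuration has an unevenly filled e_g set; the Jahn–Teller theorem predicts a tetragonal distortion (typically axial elongation) to lift the degeneracy.
[MnCl₆]²−: Ligand charges: each chloride is −1. With an overall charge of −2 the manganese centre must be in the +4 oxidation state. Manganese is a group-7 element; Mn(IV) is therefore d³. The d³ configuration leaves the e_g set evenly filled (or empty) — no strong Jahn–Teller driving force.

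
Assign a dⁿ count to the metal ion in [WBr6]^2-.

Ligand charges: each bromide is −1. With an overall charge of −2 the tungsten centre must be in the +4 oxidation state.
W sits in group 6, so the d-electron count is 6 − 4 = 2.

d²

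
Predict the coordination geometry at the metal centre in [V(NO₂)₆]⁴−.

octahedral

Each nitro (N-bound nitrite) is −1; balancing the −4 overall charge requires V(II).
Vanadium is a group-5 element; V(II) is therefore d³.
With 6 monodentate ligands the coordination number is 6.
Six donors around a single metal centre give an octahedral coordination sphere.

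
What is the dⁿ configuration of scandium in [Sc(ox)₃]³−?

d0

Ligand charges: each oxalate is −2. With an overall charge of −3 the scandium centre must be in the +3 oxidation state.
Group 3 minus oxidation state 3 gives a d⁰ configuration.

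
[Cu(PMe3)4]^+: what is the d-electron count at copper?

Trimethylphosphine is neutral; balancing the +1 overall charge requires Cu(I).
Group 11 minus oxidation state 1 gives a d¹⁰ configuration.

d¹⁰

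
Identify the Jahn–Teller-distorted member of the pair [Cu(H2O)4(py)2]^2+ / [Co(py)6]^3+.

[Cu(H2O)4(py)2]^2+

[Cu(H2O)4(py)2]^2+: Ligand charges: water is neutral; pyridine is neutral. With an overall charge of +2 the copper centre must be in the +2 oxidation state. Group 11 minus oxidation state 2 gives a d⁹ configuration. The t₂g⁶e_g³ configuration has an unevenly filled e_g set; the Jahn–Teller theorem predicts a tetragonal distortion (typically axial elongation) to lift the degeneracy.
[Co(py)6]^3+: Pyridine is neutral; balancing the +3 overall charge requires Co(III). Group 9 minus oxidation state 3 gives a d⁶ configuration. Co(III) has an exceptionally large octahedral splitting and is low-spin with essentially every ligand except fluoride. The d⁶ configuration leaves the e_g set evenly filled (or empty) — no strong Jahn–Teller driving force.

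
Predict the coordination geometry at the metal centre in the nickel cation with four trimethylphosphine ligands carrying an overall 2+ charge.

square planar

Ligand charges: trimethylphosphine is neutral. With an overall charge of +2 the nickel centre must be in the +2 oxidation state.
Group 10 minus oxidation state 2 gives a d⁸ configuration.
Coordination number: 4.
Trimethylphosphine is a strong-field ligand (high in the spectrochemical series).
A 3d d⁸ ion with strong-field ligands gains enough CFSE to favour square planar over tetrahedral.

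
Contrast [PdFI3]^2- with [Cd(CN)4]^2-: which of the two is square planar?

[PdFI3]^2-

For [PdFI3]^2-: Ligand charges: each fluoride is −1; each iodide is −1. With an overall charge of −2 the palladium centre must be in the +2 oxidation state. Group 10 minus oxidation state 2 gives a d⁸ configuration. A 4d d⁸ ion has a large crystal-field splitting; square planar leaves the high-energy d_{x²−y²} orbital empty and maximises CFSE. → square planar.
For [Cd(CN)4]^2-: Summing ligand charges against the −2 overall charge gives an oxidation state of +2 for cadmium. Cadmium is a group-12 element; Cd(II) is therefore d¹⁰. A d¹⁰ ion has no crystal-field stabilisation preference between square planar and tetrahedral, so four ligands adopt the sterically favoured tetrahedral geometry. → tetrahedral.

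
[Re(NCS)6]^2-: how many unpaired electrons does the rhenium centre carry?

Summing ligand charges against the −2 overall charge gives an oxidation state of +4 for rhenium.
Rhenium is a group-7 element; Re(IV) is therefore d³.
In an octahedral field the d³ configuration is t₂g³e_g⁰ (only one arrangement possible), giving 3 unpaired electrons.

3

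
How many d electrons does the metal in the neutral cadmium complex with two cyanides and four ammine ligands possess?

d¹⁰

Ligand charges: each cyanide is −1; ammonia is neutral. With an overall charge of 0 the cadmium centre must be in the +2 oxidation state.
Cd sits in group 12, so the d-electron count is 12 − 2 = 10.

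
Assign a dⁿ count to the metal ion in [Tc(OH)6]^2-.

Ligand charges: each hydroxide is −1. With an overall charge of −2 the technetium centre must be in the +4 oxidation state.
Tc sits in group 7, so the d-electron count is 7 − 4 = 3.

d³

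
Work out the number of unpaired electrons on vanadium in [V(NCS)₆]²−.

1 unpaired electron

Each isothiocyanate is −1; balancing the −2 overall charge requires V(IV).
Group 5 minus oxidation state 4 gives a d¹ configuration.
In an octahedral field the d¹ configuration is t₂g¹e_g⁰ (only one arrangement possible), giving 1 unpaired electron.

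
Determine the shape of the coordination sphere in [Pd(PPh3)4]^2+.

Ligand charges: triphenylphosphine is neutral. With an overall charge of +2 the palladium centre must be in the +2 oxidation state.
Pd sits in group 10, so the d-electron count is 10 − 2 = 8.
With 4 monodentate ligands the coordination number is 4.
A 4d d⁸ ion has a large crystal-field splitting; square planar leaves the high-energy d_{x²−y²} orbital empty and maximises CFSE.

square planar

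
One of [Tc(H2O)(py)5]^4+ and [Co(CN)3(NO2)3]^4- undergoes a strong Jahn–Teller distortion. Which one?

[Co(CN)3(NO2)3]^4-

[Tc(H2O)(py)5]^4+: Water is neutral; pyridine is neutral; balancing the +4 overall charge requires Tc(IV). Tc sits in group 7, so the d-electron count is 7 − 4 = 3. The d³ configuration leaves the e_g set evenly filled (or empty) — no strong Jahn–Teller driving force.
[Co(CN)3(NO2)3]^4-: Each cyanide is −1; each nitro (N-bound nitrite) is −1; balancing the −4 overall charge requires Co(II). Cobalt is a group-9 element; Co(II) is therefore d⁷. Cyanide and nitro (N-bound nitrite) are strong-field ligands (high in the spectrochemical series) for a first-row metal, so the complex is low-spin. The t₂g⁶e_g¹ (low-spin) configuration has an unevenly filled e_g set; the Jahn–Teller theorem predicts a tetragonal distortion (typically axial elongation) to lift the degeneracy.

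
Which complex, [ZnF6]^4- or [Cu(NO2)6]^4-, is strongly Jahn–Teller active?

[ZnF6]^4-: Summing ligand charges against the −4 overall charge gives an oxidation state of +2 for zinc. Zinc is a group-12 element; Zn(II) is therefore d¹⁰. The d¹⁰ configuration leaves the e_g set evenly filled (or empty) — no strong Jahn–Teller driving force.
[Cu(NO2)6]^4-: Each nitro (N-bound nitrite) is −1; balancing the −4 overall charge requires Cu(II). Copper is a group-11 element; Cu(II) is therefore d⁹. The t₂g⁶e_g³ configuration has an unevenly filled e_g set; the Jahn–Teller theorem predicts a tetragonal distortion (typically axial elongation) to lift the degeneracy.

[Cu(NO2)6]^4-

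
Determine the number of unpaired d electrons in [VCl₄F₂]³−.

Summing ligand charges against the −3 overall charge gives an oxidation state of +3 for vanadium.
Vanadium is a group-5 element; V(III) is therefore d².
In an octahedral field the d² configuration is t₂g²e_g⁰ (only one arrangement possible), giving 2 unpaired electrons.

2 unpaired electrons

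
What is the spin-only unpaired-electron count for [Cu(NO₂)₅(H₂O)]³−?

Summing ligand charges against the −3 overall charge gives an oxidation state of +2 for copper.
Group 11 minus oxidation state 2 gives a d⁹ configuration.
In an octahedral field the d⁹ configuration is t₂g⁶e_g³ (only one arrangement possible), giving 1 unpaired electron.

1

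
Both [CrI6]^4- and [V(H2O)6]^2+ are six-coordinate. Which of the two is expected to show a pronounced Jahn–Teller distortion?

[CrI6]^4-

[CrI6]^4-: Ligand charges: each iodide is −1. With an overall charge of −4 the chromium centre must be in the +2 oxidation state. Cr sits in group 6, so the d-electron count is 6 − 2 = 4. Iodide is a weak-field ligand for a first-row metal, so the complex is high-spin. The t₂g³e_g¹ (high-spin) configuration has an unevenly filled e_g set; the Jahn–Teller theorem predicts a tetragonal distortion (typically axial elongation) to lift the degeneracy.
[V(H2O)6]^2+: Water is neutral; balancing the +2 overall charge requires V(II). Group 5 minus oxidation state 2 gives a d³ configuration. The d³ configuration leaves the e_g set evenly filled (or empty) — no strong Jahn–Teller driving force.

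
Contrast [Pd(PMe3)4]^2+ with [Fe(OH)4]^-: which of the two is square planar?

[Pd(PMe3)4]^2+

For [Pd(PMe3)4]^2+: Trimethylphosphine is neutral; balancing the +2 overall charge requires Pd(II). Pd sits in group 10, so the d-electron count is 10 − 2 = 8. A 4d d⁸ ion has a large crystal-field splitting; square planar leaves the high-energy d_{x²−y²} orbital empty and maximises CFSE. → square planar.
For [Fe(OH)4]^-: Each hydroxide is −1; balancing the −1 overall charge requires Fe(III). Group 8 minus oxidation state 3 gives a d⁵ configuration. A high-spin d⁵ ion has zero CFSE in either geometry, so four ligands adopt the sterically favoured tetrahedral geometry. → tetrahedral.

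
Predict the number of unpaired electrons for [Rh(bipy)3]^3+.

0

Summing ligand charges against the +3 overall charge gives an oxidation state of +3 for rhodium.
Rhodium is a group-9 element; Rh(III) is therefore d⁶.
Counting donor atoms: 3×2,2′-bipyridine (bidentate) → 6 donors. Coordination number = 6.
The spin state decides the count: a 4d ion has a large Δₒ and is invariably low-spin.
An octahedral low-spin d⁶ ion is t₂g⁶e_g⁰, giving 0 unpaired electrons.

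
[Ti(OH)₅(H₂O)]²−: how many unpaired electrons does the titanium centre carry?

1

Ligand charges: each hydroxide is −1; water is neutral. With an overall charge of −2 the titanium centre must be in the +3 oxidation state.
Titanium is a group-4 element; Ti(III) is therefore d¹.
In an octahedral field the d¹ configuration is t₂g¹e_g⁰ (only one arrangement possible), giving 1 unpaired electron.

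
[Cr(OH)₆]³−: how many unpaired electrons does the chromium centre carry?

Each hydroxide is −1; balancing the −3 overall charge requires Cr(III).
Cr sits in group 6, so the d-electron count is 6 − 3 = 3.
In an octahedral field the d³ configuration is t₂g³e_g⁰ (only one arrangement possible), giving 3 unpaired electrons.

3 unpaired electrons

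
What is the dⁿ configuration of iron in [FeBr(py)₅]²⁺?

d⁵

Ligand charges: each bromide is −1; pyridine is neutral. With an overall charge of +2 the iron centre must be in the +3 oxidation state.
Fe sits in group 8, so the d-electron count is 8 − 3 = 5.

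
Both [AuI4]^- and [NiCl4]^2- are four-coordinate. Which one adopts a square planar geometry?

[AuI4]^-

For [AuI4]^-: Summing ligand charges against the −1 overall charge gives an oxidation state of +3 for gold. Group 11 minus oxidation state 3 gives a d⁸ configuration. A 5d d⁸ ion has a large crystal-field splitting; square planar leaves the high-energy d_{x²−y²} orbital empty and maximises CFSE. → square planar.
For [NiCl4]^2-: Summing ligand charges against the −2 overall charge gives an oxidation state of +2 for nickel. Group 10 minus oxidation state 2 gives a d⁸ configuration. Chloride is a weak-field ligand. With weak-field ligands the CFSE gain from square planar is small, so a 3d d⁸ ion takes the sterically preferred tetrahedral geometry. → tetrahedral.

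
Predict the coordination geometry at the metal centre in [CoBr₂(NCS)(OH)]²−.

tetrahedral

Summing ligand charges against the −2 overall charge gives an oxidation state of +2 for cobalt.
Group 9 minus oxidation state 2 gives a d⁷ configuration.
With 4 monodentate ligands the coordination number is 4.
Bromide, hydroxide, and isothiocyanate are weak-field ligands.
For a high-spin 3d d⁷ ion with weak-field ligands the small Δₜ gives little square-planar CFSE advantage, so four ligands adopt the sterically favoured tetrahedral geometry.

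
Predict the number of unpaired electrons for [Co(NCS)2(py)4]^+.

0

Summing ligand charges against the +1 overall charge gives an oxidation state of +3 for cobalt.
Group 9 minus oxidation state 3 gives a d⁶ configuration.
The spin state decides the count: Co(III) has an exceptionally large octahedral splitting and is low-spin with essentially every ligand except fluoride.
An octahedral low-spin d⁶ ion is t₂g⁶e_g⁰, giving 0 unpaired electrons.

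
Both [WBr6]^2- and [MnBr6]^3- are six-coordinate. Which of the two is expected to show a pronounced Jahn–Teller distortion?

[MnBr6]^3-

[WBr6]^2-: Each bromide is −1; balancing the −2 overall charge requires W(IV). W sits in group 6, so the d-electron count is 6 − 4 = 2. The d² configuration leaves the e_g set evenly filled (or empty) — no strong Jahn–Teller driving force.
[MnBr6]^3-: Summing ligand charges against the −3 overall charge gives an oxidation state of +3 for manganese. Mn sits in group 7, so the d-electron count is 7 − 3 = 4. Bromide is a weak-field ligand for a first-row metal, so the complex is high-spin. The t₂g³e_g¹ (high-spin) configuration has an unevenly filled e_g set; the Jahn–Teller theorem predicts a tetragonal distortion (typically axial elongation) to lift the degeneracy.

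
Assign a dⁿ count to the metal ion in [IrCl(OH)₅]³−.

Each chloride is −1; each hydroxide is −1; balancing the −3 overall charge requires Ir(III).
Iridium is a group-9 element; Ir(III) is therefore d⁶.

d⁶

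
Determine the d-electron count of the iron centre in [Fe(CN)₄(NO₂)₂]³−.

Summing ligand charges against the −3 overall charge gives an oxidation state of +3 for iron.
Iron is a group-8 element; Fe(III) is therefore d⁵.

d5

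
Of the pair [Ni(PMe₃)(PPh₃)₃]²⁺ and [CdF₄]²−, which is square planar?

For [Ni(PMe₃)(PPh₃)₃]²⁺: Trimethylphosphine is neutral; triphenylphosphine is neutral; balancing the +2 overall charge requires Ni(II). Nickel is a group-10 element; Ni(II) is therefore d⁸. Trimethylphosphine and triphenylphosphine are strong-field ligands (high in the spectrochemical series). A 3d d⁸ ion with strong-field ligands gains enough CFSE to favour square planar over tetrahedral. → square planar.
For [CdF₄]²−: Summing ligand charges against the −2 overall charge gives an oxidation state of +2 for cadmium. Cd sits in group 12, so the d-electron count is 12 − 2 = 10. A d¹⁰ ion has no crystal-field stabilisation preference between square planar and tetrahedral, so four ligands adopt the sterically favoured tetrahedral geometry. → tetrahedral.

[Ni(PMe₃)(PPh₃)₃]²⁺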